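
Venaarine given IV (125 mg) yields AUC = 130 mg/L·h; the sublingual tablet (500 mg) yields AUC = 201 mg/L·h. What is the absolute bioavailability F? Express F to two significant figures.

F = (AUC_ev / D_ev) / (AUC_iv / D_iv)
  = (201/500) / (130/125)
  = 0.402 / 1.04 = 0.3865

F = 0.39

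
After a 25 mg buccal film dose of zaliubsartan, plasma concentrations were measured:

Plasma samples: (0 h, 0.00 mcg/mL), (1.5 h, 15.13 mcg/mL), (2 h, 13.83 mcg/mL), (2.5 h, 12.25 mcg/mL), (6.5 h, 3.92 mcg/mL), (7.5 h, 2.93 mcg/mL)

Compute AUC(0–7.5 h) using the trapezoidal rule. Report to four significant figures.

AUC = 60.87 mcg/mL·h

Trapezoidal AUC_0→7.5:
  [0→1.5]: (0.00+15.13)/2 × 1.5 = 11.3475
  [1.5→2]: (15.13+13.83)/2 × 0.5 = 7.24
  [2→2.5]: (13.83+12.25)/2 × 0.5 = 6.52
  [2.5→6.5]: (12.25+3.92)/2 × 4 = 32.34
  [6.5→7.5]: (3.92+2.93)/2 × 1 = 3.425
  Sum = 60.8725 mcg/mL·h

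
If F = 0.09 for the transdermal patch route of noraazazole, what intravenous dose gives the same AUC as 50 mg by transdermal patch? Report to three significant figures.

D_iv = 4.50 mg

Systemic exposure from an extravascular dose = F × D_ev, so the equivalent IV dose is F × D_ev.
D_iv = F × D_ev = 0.09 × 50 = 4.5 mg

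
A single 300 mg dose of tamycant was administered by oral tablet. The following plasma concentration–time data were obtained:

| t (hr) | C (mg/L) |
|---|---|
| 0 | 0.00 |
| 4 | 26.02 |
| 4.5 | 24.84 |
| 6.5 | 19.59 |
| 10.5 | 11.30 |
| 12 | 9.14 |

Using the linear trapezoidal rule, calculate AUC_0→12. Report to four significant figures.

Trapezoidal AUC_0→12:
  [0→4]: (0.00+26.02)/2 × 4 = 52.04
  [4→4.5]: (26.02+24.84)/2 × 0.5 = 12.715
  [4.5→6.5]: (24.84+19.59)/2 × 2 = 44.43
  [6.5→10.5]: (19.59+11.30)/2 × 4 = 61.78
  [10.5→12]: (11.30+9.14)/2 × 1.5 = 15.33
  Sum = 186.295 mg/L·hr

AUC = 186.3 mg/L·hr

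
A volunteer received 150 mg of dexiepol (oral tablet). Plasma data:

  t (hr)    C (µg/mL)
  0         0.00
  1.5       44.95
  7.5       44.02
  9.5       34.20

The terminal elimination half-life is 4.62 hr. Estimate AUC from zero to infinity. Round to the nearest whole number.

Trapezoidal AUC_0→9.5:
  [0→1.5]: (0.00+44.95)/2 × 1.5 = 33.7125
  [1.5→7.5]: (44.95+44.02)/2 × 6 = 266.91
  [7.5→9.5]: (44.02+34.20)/2 × 2 = 78.22
  Sum = 378.8425 µg/mL·hr
k_e = ln2 / t½ = 0.693147 / 4.62 = 0.1500 hr^-1
Extrapolated tail: C_last / k_e = 34.20 / 0.15 = 228.000
AUC_0→∞ = 378.8425 + 228.000 = 606.8425 µg/mL·hr

AUC = 607 µg/mL·hr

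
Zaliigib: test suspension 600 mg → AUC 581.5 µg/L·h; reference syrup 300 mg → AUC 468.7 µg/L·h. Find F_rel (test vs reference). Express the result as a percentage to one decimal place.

F_rel = (AUC_test/D_test) / (AUC_ref/D_ref)
      = (581.5/600) / (468.7/300)
      = 0.969167 / 1.56233 = 0.6203 = 62.03%

F_rel = 62.0%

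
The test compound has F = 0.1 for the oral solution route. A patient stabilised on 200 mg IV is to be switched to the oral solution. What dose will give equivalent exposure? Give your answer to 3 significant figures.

For equal systemic exposure: F × D_ev = D_iv
D_ev = D_iv / F = 200 / 0.1 = 2000 mg

D_oral = 2000 mg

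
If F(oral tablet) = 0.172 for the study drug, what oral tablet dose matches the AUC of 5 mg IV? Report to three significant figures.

For equal systemic exposure: F × D_ev = D_iv
D_ev = D_iv / F = 5 / 0.172 = 29.0698 mg

D_oral = 29.1 mg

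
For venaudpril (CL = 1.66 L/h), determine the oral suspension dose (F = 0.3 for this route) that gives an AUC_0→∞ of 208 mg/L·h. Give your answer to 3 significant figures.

Dose = 1150 mg

Dose = CL × AUC_0→∞ / F
     = 1.66 × 208 / 0.3 = 1150.93 mg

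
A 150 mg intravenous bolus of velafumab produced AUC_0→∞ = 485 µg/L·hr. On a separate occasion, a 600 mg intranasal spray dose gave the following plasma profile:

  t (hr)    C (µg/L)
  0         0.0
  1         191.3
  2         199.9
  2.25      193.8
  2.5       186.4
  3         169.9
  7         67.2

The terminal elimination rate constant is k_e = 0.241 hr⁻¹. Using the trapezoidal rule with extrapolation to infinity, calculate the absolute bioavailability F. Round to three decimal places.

Trapezoidal AUC_0→7 (intranasal spray):
  [0→1]: (0.0+191.3)/2 × 1 = 95.65
  [1→2]: (191.3+199.9)/2 × 1 = 195.6
  [2→2.25]: (199.9+193.8)/2 × 0.25 = 49.2125
  [2.25→2.5]: (193.8+186.4)/2 × 0.25 = 47.525
  [2.5→3]: (186.4+169.9)/2 × 0.5 = 89.075
  [3→7]: (169.9+67.2)/2 × 4 = 474.2
  Sum = 951.2625 µg/L·hr
Tail: C_last/k_e = 67.2/0.241 = 278.838
AUC_0→∞ (intranasal spray) = 951.2625 + 278.838 = 1230.1005 µg/L·hr
F = (AUC_ev/D_ev)/(AUC_iv/D_iv) = (1230.1005/600)/(485/150) = 2.0501675/3.23333 = 0.6341

F = 0.634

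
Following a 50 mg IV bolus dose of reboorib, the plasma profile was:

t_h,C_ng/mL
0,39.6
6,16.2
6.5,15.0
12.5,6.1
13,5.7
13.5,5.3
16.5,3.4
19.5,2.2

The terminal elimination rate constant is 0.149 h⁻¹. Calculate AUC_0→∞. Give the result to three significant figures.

AUC = 280 ng/mL·h

Trapezoidal AUC_0→19.5:
  [0→6]: (39.6+16.2)/2 × 6 = 167.4
  [6→6.5]: (16.2+15.0)/2 × 0.5 = 7.8
  [6.5→12.5]: (15.0+6.1)/2 × 6 = 63.3
  [12.5→13]: (6.1+5.7)/2 × 0.5 = 2.95
  [13→13.5]: (5.7+5.3)/2 × 0.5 = 2.75
  [13.5→16.5]: (5.3+3.4)/2 × 3 = 13.05
  [16.5→19.5]: (3.4+2.2)/2 × 3 = 8.4
  Sum = 265.65 ng/mL·h
Extrapolated tail: C_last / k_e = 2.2 / 0.149 = 14.765
AUC_0→∞ = 265.65 + 14.765 = 280.415 ng/mL·h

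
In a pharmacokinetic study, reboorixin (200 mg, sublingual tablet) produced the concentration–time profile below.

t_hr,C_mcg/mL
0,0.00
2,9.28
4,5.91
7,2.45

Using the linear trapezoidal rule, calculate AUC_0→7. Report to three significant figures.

Trapezoidal AUC_0→7:
  [0→2]: (0.00+9.28)/2 × 2 = 9.28
  [2→4]: (9.28+5.91)/2 × 2 = 15.19
  [4→7]: (5.91+2.45)/2 × 3 = 12.54
  Sum = 37.01 mcg/mL·hr

AUC = 37.0 mcg/mL·hr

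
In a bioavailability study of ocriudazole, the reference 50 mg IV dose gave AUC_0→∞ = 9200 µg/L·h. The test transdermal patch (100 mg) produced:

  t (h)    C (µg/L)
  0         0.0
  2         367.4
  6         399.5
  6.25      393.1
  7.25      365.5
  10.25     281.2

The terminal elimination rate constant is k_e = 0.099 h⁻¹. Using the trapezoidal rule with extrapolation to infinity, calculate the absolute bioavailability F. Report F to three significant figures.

F = 0.336

Trapezoidal AUC_0→10.25 (transdermal patch):
  [0→2]: (0.0+367.4)/2 × 2 = 367.4
  [2→6]: (367.4+399.5)/2 × 4 = 1533.8
  [6→6.25]: (399.5+393.1)/2 × 0.25 = 99.075
  [6.25→7.25]: (393.1+365.5)/2 × 1 = 379.3
  [7.25→10.25]: (365.5+281.2)/2 × 3 = 970.05
  Sum = 3349.625 µg/L·h
Tail: C_last/k_e = 281.2/0.099 = 2840.404
AUC_0→∞ (transdermal patch) = 3349.625 + 2840.404 = 6190.029 µg/L·h
F = (AUC_ev/D_ev)/(AUC_iv/D_iv) = (6190.029/100)/(9200/50) = 61.90029/184 = 0.3364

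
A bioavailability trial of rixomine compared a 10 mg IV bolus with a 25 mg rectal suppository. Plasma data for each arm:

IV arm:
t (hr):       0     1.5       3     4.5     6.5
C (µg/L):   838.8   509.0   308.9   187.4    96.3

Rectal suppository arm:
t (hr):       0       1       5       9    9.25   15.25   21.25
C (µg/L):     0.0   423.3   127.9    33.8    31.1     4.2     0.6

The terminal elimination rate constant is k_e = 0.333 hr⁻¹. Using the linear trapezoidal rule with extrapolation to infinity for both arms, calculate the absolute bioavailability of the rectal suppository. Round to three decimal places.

Trapezoidal AUC_0→6.5 (IV):
  [0→1.5]: (838.8+509.0)/2 × 1.5 = 1010.85
  [1.5→3]: (509.0+308.9)/2 × 1.5 = 613.425
  [3→4.5]: (308.9+187.4)/2 × 1.5 = 372.225
  [4.5→6.5]: (187.4+96.3)/2 × 2 = 283.7
  Sum = 2280.2 µg/L·hr
IV tail: 96.3/0.333 = 289.189; AUC_iv,0→∞ = 2280.2 + 289.189 = 2569.389 µg/L·hr
Trapezoidal AUC_0→21.25 (rectal suppository):
  [0→1]: (0.0+423.3)/2 × 1 = 211.65
  [1→5]: (423.3+127.9)/2 × 4 = 1102.4
  [5→9]: (127.9+33.8)/2 × 4 = 323.4
  [9→9.25]: (33.8+31.1)/2 × 0.25 = 8.1125
  [9.25→15.25]: (31.1+4.2)/2 × 6 = 105.9
  [15.25→21.25]: (4.2+0.6)/2 × 6 = 14.4
  Sum = 1765.8625 µg/L·hr
rectal suppository tail: 0.6/0.333 = 1.802; AUC_ev,0→∞ = 1765.8625 + 1.802 = 1767.6645 µg/L·hr
F = (AUC_ev/D_ev)/(AUC_iv/D_iv) = (1767.6645/25)/(2569.389/10) = 70.70658/256.9389 = 0.2752

F = 0.275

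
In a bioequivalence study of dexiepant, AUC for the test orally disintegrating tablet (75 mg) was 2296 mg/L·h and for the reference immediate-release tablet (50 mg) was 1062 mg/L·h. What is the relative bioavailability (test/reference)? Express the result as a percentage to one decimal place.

F_rel = (AUC_test/D_test) / (AUC_ref/D_ref)
      = (2296/75) / (1062/50)
      = 30.6133 / 21.24 = 1.4413 = 144.13%

F_rel = 144.1%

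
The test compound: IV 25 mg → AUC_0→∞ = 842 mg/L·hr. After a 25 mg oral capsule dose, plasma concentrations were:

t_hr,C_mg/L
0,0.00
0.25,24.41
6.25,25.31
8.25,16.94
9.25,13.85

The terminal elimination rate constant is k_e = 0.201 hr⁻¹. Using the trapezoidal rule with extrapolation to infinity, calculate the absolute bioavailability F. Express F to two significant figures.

F = 0.33

Trapezoidal AUC_0→9.25 (oral capsule):
  [0→0.25]: (0.00+24.41)/2 × 0.25 = 3.05125
  [0.25→6.25]: (24.41+25.31)/2 × 6 = 149.16
  [6.25→8.25]: (25.31+16.94)/2 × 2 = 42.25
  [8.25→9.25]: (16.94+13.85)/2 × 1 = 15.395
  Sum = 209.85625 mg/L·hr
Tail: C_last/k_e = 13.85/0.201 = 68.905
AUC_0→∞ (oral capsule) = 209.85625 + 68.905 = 278.76125 mg/L·hr
F = (AUC_ev/D_ev)/(AUC_iv/D_iv) = (278.76125/25)/(842/25) = 11.15045/33.68 = 0.3311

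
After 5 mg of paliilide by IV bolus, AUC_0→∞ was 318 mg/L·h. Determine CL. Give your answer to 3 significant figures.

CL = 0.0157 L/h

CL = Dose_iv / AUC_0→∞
   = 5 / 318 = 0.0157233 L/h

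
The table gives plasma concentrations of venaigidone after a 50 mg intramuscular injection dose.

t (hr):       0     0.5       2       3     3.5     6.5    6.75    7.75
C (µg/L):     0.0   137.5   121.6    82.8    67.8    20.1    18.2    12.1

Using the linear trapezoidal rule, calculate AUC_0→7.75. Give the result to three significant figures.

Trapezoidal AUC_0→7.75:
  [0→0.5]: (0.0+137.5)/2 × 0.5 = 34.375
  [0.5→2]: (137.5+121.6)/2 × 1.5 = 194.325
  [2→3]: (121.6+82.8)/2 × 1 = 102.2
  [3→3.5]: (82.8+67.8)/2 × 0.5 = 37.65
  [3.5→6.5]: (67.8+20.1)/2 × 3 = 131.85
  [6.5→6.75]: (20.1+18.2)/2 × 0.25 = 4.7875
  [6.75→7.75]: (18.2+12.1)/2 × 1 = 15.15
  Sum = 520.3375 µg/L·hr

AUC = 520 µg/L·hr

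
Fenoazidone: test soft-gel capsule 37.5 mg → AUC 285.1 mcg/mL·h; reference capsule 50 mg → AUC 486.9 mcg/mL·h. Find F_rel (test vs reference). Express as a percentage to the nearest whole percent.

F_rel = 78%

F_rel = (AUC_test/D_test) / (AUC_ref/D_ref)
      = (285.1/37.5) / (486.9/50)
      = 7.60267 / 9.738 = 0.7807 = 78.07%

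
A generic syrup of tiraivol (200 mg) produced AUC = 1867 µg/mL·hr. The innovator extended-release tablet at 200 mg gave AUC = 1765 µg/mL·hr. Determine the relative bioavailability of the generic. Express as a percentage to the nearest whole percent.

F_rel = (AUC_test/D_test) / (AUC_ref/D_ref)
      = (1867/200) / (1765/200)
      = 9.335 / 8.825 = 1.0578 = 105.78%

F_rel = 106%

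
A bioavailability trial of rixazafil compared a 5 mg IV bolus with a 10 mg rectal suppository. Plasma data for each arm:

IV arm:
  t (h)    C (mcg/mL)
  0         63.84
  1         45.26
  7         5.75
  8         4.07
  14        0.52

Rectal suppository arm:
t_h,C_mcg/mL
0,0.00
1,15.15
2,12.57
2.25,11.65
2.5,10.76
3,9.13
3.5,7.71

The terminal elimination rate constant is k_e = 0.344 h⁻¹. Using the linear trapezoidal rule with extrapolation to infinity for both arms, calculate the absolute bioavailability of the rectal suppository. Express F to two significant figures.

F = 0.13

Trapezoidal AUC_0→14 (IV):
  [0→1]: (63.84+45.26)/2 × 1 = 54.55
  [1→7]: (45.26+5.75)/2 × 6 = 153.03
  [7→8]: (5.75+4.07)/2 × 1 = 4.91
  [8→14]: (4.07+0.52)/2 × 6 = 13.77
  Sum = 226.26 mcg/mL·h
IV tail: 0.52/0.344 = 1.512; AUC_iv,0→∞ = 226.26 + 1.512 = 227.772 mcg/mL·h
Trapezoidal AUC_0→3.5 (rectal suppository):
  [0→1]: (0.00+15.15)/2 × 1 = 7.575
  [1→2]: (15.15+12.57)/2 × 1 = 13.86
  [2→2.25]: (12.57+11.65)/2 × 0.25 = 3.0275
  [2.25→2.5]: (11.65+10.76)/2 × 0.25 = 2.80125
  [2.5→3]: (10.76+9.13)/2 × 0.5 = 4.9725
  [3→3.5]: (9.13+7.71)/2 × 0.5 = 4.21
  Sum = 36.44625 mcg/mL·h
rectal suppository tail: 7.71/0.344 = 22.413; AUC_ev,0→∞ = 36.44625 + 22.413 = 58.85925 mcg/mL·h
F = (AUC_ev/D_ev)/(AUC_iv/D_iv) = (58.85925/10)/(227.772/5) = 5.885925/45.5544 = 0.1292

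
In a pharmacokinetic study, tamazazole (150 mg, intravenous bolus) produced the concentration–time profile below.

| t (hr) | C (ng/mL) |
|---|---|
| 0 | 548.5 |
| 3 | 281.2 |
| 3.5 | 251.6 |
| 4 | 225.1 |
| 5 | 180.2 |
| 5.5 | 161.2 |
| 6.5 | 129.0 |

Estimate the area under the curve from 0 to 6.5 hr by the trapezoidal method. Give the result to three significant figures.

Trapezoidal AUC_0→6.5:
  [0→3]: (548.5+281.2)/2 × 3 = 1244.55
  [3→3.5]: (281.2+251.6)/2 × 0.5 = 133.2
  [3.5→4]: (251.6+225.1)/2 × 0.5 = 119.175
  [4→5]: (225.1+180.2)/2 × 1 = 202.65
  [5→5.5]: (180.2+161.2)/2 × 0.5 = 85.35
  [5.5→6.5]: (161.2+129.0)/2 × 1 = 145.1
  Sum = 1930.025 ng/mL·hr

AUC = 1930 ng/mL·hr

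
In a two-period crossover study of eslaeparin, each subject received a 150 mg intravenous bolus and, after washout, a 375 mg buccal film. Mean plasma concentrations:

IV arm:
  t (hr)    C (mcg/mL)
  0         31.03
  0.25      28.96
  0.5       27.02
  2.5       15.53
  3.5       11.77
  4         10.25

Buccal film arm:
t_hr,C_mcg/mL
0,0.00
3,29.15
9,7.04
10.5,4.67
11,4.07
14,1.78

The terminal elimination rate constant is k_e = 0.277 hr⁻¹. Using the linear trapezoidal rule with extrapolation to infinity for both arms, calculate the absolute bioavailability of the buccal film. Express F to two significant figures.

Trapezoidal AUC_0→4 (IV):
  [0→0.25]: (31.03+28.96)/2 × 0.25 = 7.49875
  [0.25→0.5]: (28.96+27.02)/2 × 0.25 = 6.9975
  [0.5→2.5]: (27.02+15.53)/2 × 2 = 42.55
  [2.5→3.5]: (15.53+11.77)/2 × 1 = 13.65
  [3.5→4]: (11.77+10.25)/2 × 0.5 = 5.505
  Sum = 76.20125 mcg/mL·hr
IV tail: 10.25/0.277 = 37.004; AUC_iv,0→∞ = 76.20125 + 37.004 = 113.20525 mcg/mL·hr
Trapezoidal AUC_0→14 (buccal film):
  [0→3]: (0.00+29.15)/2 × 3 = 43.725
  [3→9]: (29.15+7.04)/2 × 6 = 108.57
  [9→10.5]: (7.04+4.67)/2 × 1.5 = 8.7825
  [10.5→11]: (4.67+4.07)/2 × 0.5 = 2.185
  [11→14]: (4.07+1.78)/2 × 3 = 8.775
  Sum = 172.0375 mcg/mL·hr
buccal film tail: 1.78/0.277 = 6.426; AUC_ev,0→∞ = 172.0375 + 6.426 = 178.4635 mcg/mL·hr
F = (AUC_ev/D_ev)/(AUC_iv/D_iv) = (178.4635/375)/(113.20525/150) = 0.475903/0.754702 = 0.6306

F = 0.63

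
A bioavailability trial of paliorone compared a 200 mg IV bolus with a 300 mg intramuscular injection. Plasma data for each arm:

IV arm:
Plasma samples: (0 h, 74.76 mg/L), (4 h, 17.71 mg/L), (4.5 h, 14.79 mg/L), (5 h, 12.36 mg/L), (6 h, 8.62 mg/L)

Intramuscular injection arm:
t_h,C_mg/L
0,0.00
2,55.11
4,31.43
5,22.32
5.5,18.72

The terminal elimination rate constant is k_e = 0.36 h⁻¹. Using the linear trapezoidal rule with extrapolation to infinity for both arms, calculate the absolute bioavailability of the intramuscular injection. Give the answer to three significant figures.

F = 0.657

Trapezoidal AUC_0→6 (IV):
  [0→4]: (74.76+17.71)/2 × 4 = 184.94
  [4→4.5]: (17.71+14.79)/2 × 0.5 = 8.125
  [4.5→5]: (14.79+12.36)/2 × 0.5 = 6.7875
  [5→6]: (12.36+8.62)/2 × 1 = 10.49
  Sum = 210.3425 mg/L·h
IV tail: 8.62/0.36 = 23.944; AUC_iv,0→∞ = 210.3425 + 23.944 = 234.2865 mg/L·h
Trapezoidal AUC_0→5.5 (intramuscular injection):
  [0→2]: (0.00+55.11)/2 × 2 = 55.11
  [2→4]: (55.11+31.43)/2 × 2 = 86.54
  [4→5]: (31.43+22.32)/2 × 1 = 26.875
  [5→5.5]: (22.32+18.72)/2 × 0.5 = 10.26
  Sum = 178.785 mg/L·h
intramuscular injection tail: 18.72/0.36 = 52.000; AUC_ev,0→∞ = 178.785 + 52.000 = 230.785 mg/L·h
F = (AUC_ev/D_ev)/(AUC_iv/D_iv) = (230.785/300)/(234.2865/200) = 0.769283/1.1714325 = 0.6567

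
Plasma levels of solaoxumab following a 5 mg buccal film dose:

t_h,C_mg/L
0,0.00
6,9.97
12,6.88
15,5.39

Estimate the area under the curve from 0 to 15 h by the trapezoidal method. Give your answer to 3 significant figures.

Trapezoidal AUC_0→15:
  [0→6]: (0.00+9.97)/2 × 6 = 29.91
  [6→12]: (9.97+6.88)/2 × 6 = 50.55
  [12→15]: (6.88+5.39)/2 × 3 = 18.405
  Sum = 98.865 mg/L·h

AUC = 98.9 mg/L·h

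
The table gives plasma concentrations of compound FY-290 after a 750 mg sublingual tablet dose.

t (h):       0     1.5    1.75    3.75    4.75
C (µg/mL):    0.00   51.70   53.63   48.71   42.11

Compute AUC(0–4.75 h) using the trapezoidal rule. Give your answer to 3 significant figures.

Trapezoidal AUC_0→4.75:
  [0→1.5]: (0.00+51.70)/2 × 1.5 = 38.775
  [1.5→1.75]: (51.70+53.63)/2 × 0.25 = 13.16625
  [1.75→3.75]: (53.63+48.71)/2 × 2 = 102.34
  [3.75→4.75]: (48.71+42.11)/2 × 1 = 45.41
  Sum = 199.69125 µg/mL·h

AUC = 200 µg/mL·h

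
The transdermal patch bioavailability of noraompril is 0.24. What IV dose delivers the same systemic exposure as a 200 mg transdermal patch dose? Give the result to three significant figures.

Systemic exposure from an extravascular dose = F × D_ev, so the equivalent IV dose is F × D_ev.
D_iv = F × D_ev = 0.24 × 200 = 48 mg

D_iv = 48.0 mg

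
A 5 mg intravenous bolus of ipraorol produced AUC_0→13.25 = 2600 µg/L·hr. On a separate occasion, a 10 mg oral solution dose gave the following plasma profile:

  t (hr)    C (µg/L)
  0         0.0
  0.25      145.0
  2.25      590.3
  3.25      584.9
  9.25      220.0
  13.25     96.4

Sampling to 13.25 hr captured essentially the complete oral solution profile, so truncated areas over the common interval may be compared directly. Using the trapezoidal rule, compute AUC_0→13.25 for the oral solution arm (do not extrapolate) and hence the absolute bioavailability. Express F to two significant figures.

F = 0.84

Trapezoidal AUC_0→13.25 (oral solution):
  [0→0.25]: (0.0+145.0)/2 × 0.25 = 18.125
  [0.25→2.25]: (145.0+590.3)/2 × 2 = 735.3
  [2.25→3.25]: (590.3+584.9)/2 × 1 = 587.6
  [3.25→9.25]: (584.9+220.0)/2 × 6 = 2414.7
  [9.25→13.25]: (220.0+96.4)/2 × 4 = 632.8
  Sum = 4388.525 µg/L·hr
F = (AUC_ev/D_ev)/(AUC_iv/D_iv) = (4388.525/10)/(2600/5) = 438.8525/520 = 0.8439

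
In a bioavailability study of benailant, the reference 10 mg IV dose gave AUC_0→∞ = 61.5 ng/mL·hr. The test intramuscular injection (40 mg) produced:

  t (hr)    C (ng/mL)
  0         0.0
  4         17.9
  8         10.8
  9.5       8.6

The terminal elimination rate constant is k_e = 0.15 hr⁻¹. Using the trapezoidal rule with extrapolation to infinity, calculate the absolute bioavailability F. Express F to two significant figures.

Trapezoidal AUC_0→9.5 (intramuscular injection):
  [0→4]: (0.0+17.9)/2 × 4 = 35.8
  [4→8]: (17.9+10.8)/2 × 4 = 57.4
  [8→9.5]: (10.8+8.6)/2 × 1.5 = 14.55
  Sum = 107.75 ng/mL·hr
Tail: C_last/k_e = 8.6/0.15 = 57.333
AUC_0→∞ (intramuscular injection) = 107.75 + 57.333 = 165.083 ng/mL·hr
F = (AUC_ev/D_ev)/(AUC_iv/D_iv) = (165.083/40)/(61.5/10) = 4.127075/6.15 = 0.6711

F = 0.67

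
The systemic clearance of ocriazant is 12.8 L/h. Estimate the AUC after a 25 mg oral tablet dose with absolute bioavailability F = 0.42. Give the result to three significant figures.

AUC = 0.820 mg/L·h

AUC_0→∞ = F × Dose / CL
        = 0.42 × 25 / 12.8 = 0.8203125 mg/L·h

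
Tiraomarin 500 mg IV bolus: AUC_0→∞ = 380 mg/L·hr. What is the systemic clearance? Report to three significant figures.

CL = Dose_iv / AUC_0→∞
   = 500 / 380 = 1.31579 L/hr

CL = 1.32 L/hr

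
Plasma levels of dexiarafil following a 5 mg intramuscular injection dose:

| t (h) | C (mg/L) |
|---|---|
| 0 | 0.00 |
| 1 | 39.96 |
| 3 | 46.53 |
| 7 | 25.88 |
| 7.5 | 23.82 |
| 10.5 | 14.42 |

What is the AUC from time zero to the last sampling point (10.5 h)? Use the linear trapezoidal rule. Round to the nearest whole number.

Trapezoidal AUC_0→10.5:
  [0→1]: (0.00+39.96)/2 × 1 = 19.98
  [1→3]: (39.96+46.53)/2 × 2 = 86.49
  [3→7]: (46.53+25.88)/2 × 4 = 144.82
  [7→7.5]: (25.88+23.82)/2 × 0.5 = 12.425
  [7.5→10.5]: (23.82+14.42)/2 × 3 = 57.36
  Sum = 321.075 mg/L·h

AUC = 321 mg/L·h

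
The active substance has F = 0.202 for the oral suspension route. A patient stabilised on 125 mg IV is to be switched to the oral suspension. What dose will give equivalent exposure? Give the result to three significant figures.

D_oral = 619 mg

For equal systemic exposure: F × D_ev = D_iv
D_ev = D_iv / F = 125 / 0.202 = 618.812 mg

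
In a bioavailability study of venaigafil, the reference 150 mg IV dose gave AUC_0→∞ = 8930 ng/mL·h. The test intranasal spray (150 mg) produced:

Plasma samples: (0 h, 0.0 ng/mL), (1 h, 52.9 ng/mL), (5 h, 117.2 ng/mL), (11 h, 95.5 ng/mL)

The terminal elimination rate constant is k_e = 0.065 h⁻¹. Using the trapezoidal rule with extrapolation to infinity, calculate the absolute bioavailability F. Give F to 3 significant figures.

Trapezoidal AUC_0→11 (intranasal spray):
  [0→1]: (0.0+52.9)/2 × 1 = 26.45
  [1→5]: (52.9+117.2)/2 × 4 = 340.2
  [5→11]: (117.2+95.5)/2 × 6 = 638.1
  Sum = 1004.75 ng/mL·h
Tail: C_last/k_e = 95.5/0.065 = 1469.231
AUC_0→∞ (intranasal spray) = 1004.75 + 1469.231 = 2473.981 ng/mL·h
F = (AUC_ev/D_ev)/(AUC_iv/D_iv) = (2473.981/150)/(8930/150) = 16.4932/59.5333 = 0.2770

F = 0.277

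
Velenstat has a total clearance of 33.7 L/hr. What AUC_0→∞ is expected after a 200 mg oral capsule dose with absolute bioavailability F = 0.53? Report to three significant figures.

AUC = 3.15 mg/L·hr

AUC_0→∞ = F × Dose / CL
        = 0.53 × 200 / 33.7 = 3.1454 mg/L·hr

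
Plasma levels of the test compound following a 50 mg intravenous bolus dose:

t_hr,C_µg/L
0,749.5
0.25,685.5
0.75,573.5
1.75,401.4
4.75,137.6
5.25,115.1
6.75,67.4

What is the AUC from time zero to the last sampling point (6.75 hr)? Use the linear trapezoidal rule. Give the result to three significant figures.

AUC = 1990 µg/L·hr

Trapezoidal AUC_0→6.75:
  [0→0.25]: (749.5+685.5)/2 × 0.25 = 179.375
  [0.25→0.75]: (685.5+573.5)/2 × 0.5 = 314.75
  [0.75→1.75]: (573.5+401.4)/2 × 1 = 487.45
  [1.75→4.75]: (401.4+137.6)/2 × 3 = 808.5
  [4.75→5.25]: (137.6+115.1)/2 × 0.5 = 63.175
  [5.25→6.75]: (115.1+67.4)/2 × 1.5 = 136.875
  Sum = 1990.125 µg/L·hr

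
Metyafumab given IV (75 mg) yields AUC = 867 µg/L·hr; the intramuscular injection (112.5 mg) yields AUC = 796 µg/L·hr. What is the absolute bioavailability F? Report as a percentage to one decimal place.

F = 61.2%

F = (AUC_ev / D_ev) / (AUC_iv / D_iv)
  = (796/112.5) / (867/75)
  = 7.07556 / 11.56 = 0.6121
  = 61.21%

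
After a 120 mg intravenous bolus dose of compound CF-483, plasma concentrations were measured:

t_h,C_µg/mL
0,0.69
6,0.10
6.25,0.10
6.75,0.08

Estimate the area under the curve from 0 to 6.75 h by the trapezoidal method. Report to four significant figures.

AUC = 2.440 µg/mL·h

Trapezoidal AUC_0→6.75:
  [0→6]: (0.69+0.10)/2 × 6 = 2.37
  [6→6.25]: (0.10+0.10)/2 × 0.25 = 0.025
  [6.25→6.75]: (0.10+0.08)/2 × 0.5 = 0.045
  Sum = 2.44 µg/mL·h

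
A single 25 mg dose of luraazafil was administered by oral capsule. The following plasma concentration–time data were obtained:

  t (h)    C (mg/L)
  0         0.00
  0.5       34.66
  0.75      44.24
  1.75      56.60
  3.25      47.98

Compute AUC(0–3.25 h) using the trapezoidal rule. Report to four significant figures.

AUC = 147.4 mg/L·h

Trapezoidal AUC_0→3.25:
  [0→0.5]: (0.00+34.66)/2 × 0.5 = 8.665
  [0.5→0.75]: (34.66+44.24)/2 × 0.25 = 9.8625
  [0.75→1.75]: (44.24+56.60)/2 × 1 = 50.42
  [1.75→3.25]: (56.60+47.98)/2 × 1.5 = 78.435
  Sum = 147.3825 mg/L·h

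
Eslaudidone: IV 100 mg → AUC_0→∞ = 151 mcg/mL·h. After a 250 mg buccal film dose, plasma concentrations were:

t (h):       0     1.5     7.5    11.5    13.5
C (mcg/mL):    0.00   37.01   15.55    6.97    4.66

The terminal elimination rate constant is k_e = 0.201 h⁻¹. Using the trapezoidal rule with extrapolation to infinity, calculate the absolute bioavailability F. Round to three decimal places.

F = 0.703

Trapezoidal AUC_0→13.5 (buccal film):
  [0→1.5]: (0.00+37.01)/2 × 1.5 = 27.7575
  [1.5→7.5]: (37.01+15.55)/2 × 6 = 157.68
  [7.5→11.5]: (15.55+6.97)/2 × 4 = 45.04
  [11.5→13.5]: (6.97+4.66)/2 × 2 = 11.63
  Sum = 242.1075 mcg/mL·h
Tail: C_last/k_e = 4.66/0.201 = 23.184
AUC_0→∞ (buccal film) = 242.1075 + 23.184 = 265.2915 mcg/mL·h
F = (AUC_ev/D_ev)/(AUC_iv/D_iv) = (265.2915/250)/(151/100) = 1.061166/1.51 = 0.7028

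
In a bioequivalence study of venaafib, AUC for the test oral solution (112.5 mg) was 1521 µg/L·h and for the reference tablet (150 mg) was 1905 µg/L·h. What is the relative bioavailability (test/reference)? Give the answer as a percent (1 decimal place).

F_rel = (AUC_test/D_test) / (AUC_ref/D_ref)
      = (1521/112.5) / (1905/150)
      = 13.52 / 12.7 = 1.0646 = 106.46%

F_rel = 106.5%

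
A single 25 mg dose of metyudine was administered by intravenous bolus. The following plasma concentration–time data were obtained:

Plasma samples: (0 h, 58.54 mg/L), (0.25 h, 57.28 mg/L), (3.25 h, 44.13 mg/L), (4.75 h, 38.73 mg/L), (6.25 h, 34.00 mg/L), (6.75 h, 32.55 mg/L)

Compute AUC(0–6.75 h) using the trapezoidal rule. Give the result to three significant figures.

AUC = 300 mg/L·h

Trapezoidal AUC_0→6.75:
  [0→0.25]: (58.54+57.28)/2 × 0.25 = 14.4775
  [0.25→3.25]: (57.28+44.13)/2 × 3 = 152.115
  [3.25→4.75]: (44.13+38.73)/2 × 1.5 = 62.145
  [4.75→6.25]: (38.73+34.00)/2 × 1.5 = 54.5475
  [6.25→6.75]: (34.00+32.55)/2 × 0.5 = 16.6375
  Sum = 299.9225 mg/L·h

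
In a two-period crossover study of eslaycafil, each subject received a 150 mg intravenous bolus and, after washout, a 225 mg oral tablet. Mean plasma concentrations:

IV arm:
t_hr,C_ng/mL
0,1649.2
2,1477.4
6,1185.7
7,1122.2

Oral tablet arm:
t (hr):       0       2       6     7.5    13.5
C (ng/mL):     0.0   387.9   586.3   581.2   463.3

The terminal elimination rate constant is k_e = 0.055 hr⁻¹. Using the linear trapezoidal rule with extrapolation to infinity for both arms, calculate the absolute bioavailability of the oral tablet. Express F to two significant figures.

F = 0.33

Trapezoidal AUC_0→7 (IV):
  [0→2]: (1649.2+1477.4)/2 × 2 = 3126.6
  [2→6]: (1477.4+1185.7)/2 × 4 = 5326.2
  [6→7]: (1185.7+1122.2)/2 × 1 = 1153.95
  Sum = 9606.75 ng/mL·hr
IV tail: 1122.2/0.055 = 20403.636; AUC_iv,0→∞ = 9606.75 + 20403.636 = 30010.386 ng/mL·hr
Trapezoidal AUC_0→13.5 (oral tablet):
  [0→2]: (0.0+387.9)/2 × 2 = 387.9
  [2→6]: (387.9+586.3)/2 × 4 = 1948.4
  [6→7.5]: (586.3+581.2)/2 × 1.5 = 875.625
  [7.5→13.5]: (581.2+463.3)/2 × 6 = 3133.5
  Sum = 6345.425 ng/mL·hr
oral tablet tail: 463.3/0.055 = 8423.636; AUC_ev,0→∞ = 6345.425 + 8423.636 = 14769.061 ng/mL·hr
F = (AUC_ev/D_ev)/(AUC_iv/D_iv) = (14769.061/225)/(30010.386/150) = 65.6403/200.06924 = 0.3281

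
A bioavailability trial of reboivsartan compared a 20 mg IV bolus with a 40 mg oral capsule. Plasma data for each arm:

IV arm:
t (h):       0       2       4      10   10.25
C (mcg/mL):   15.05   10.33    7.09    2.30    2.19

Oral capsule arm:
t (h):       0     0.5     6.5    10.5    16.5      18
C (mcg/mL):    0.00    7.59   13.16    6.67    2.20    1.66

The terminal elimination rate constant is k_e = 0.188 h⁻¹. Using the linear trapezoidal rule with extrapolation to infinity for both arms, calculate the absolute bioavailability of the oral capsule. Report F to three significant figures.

F = 0.854

Trapezoidal AUC_0→10.25 (IV):
  [0→2]: (15.05+10.33)/2 × 2 = 25.38
  [2→4]: (10.33+7.09)/2 × 2 = 17.42
  [4→10]: (7.09+2.30)/2 × 6 = 28.17
  [10→10.25]: (2.30+2.19)/2 × 0.25 = 0.56125
  Sum = 71.53125 mcg/mL·h
IV tail: 2.19/0.188 = 11.649; AUC_iv,0→∞ = 71.53125 + 11.649 = 83.18025 mcg/mL·h
Trapezoidal AUC_0→18 (oral capsule):
  [0→0.5]: (0.00+7.59)/2 × 0.5 = 1.8975
  [0.5→6.5]: (7.59+13.16)/2 × 6 = 62.25
  [6.5→10.5]: (13.16+6.67)/2 × 4 = 39.66
  [10.5→16.5]: (6.67+2.20)/2 × 6 = 26.61
  [16.5→18]: (2.20+1.66)/2 × 1.5 = 2.895
  Sum = 133.3125 mcg/mL·h
oral capsule tail: 1.66/0.188 = 8.830; AUC_ev,0→∞ = 133.3125 + 8.830 = 142.1425 mcg/mL·h
F = (AUC_ev/D_ev)/(AUC_iv/D_iv) = (142.1425/40)/(83.18025/20) = 3.5535625/4.1590125 = 0.8544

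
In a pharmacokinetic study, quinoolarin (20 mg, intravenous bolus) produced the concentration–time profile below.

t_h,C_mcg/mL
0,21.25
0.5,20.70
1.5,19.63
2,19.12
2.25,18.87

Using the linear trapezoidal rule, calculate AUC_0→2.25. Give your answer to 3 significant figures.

Trapezoidal AUC_0→2.25:
  [0→0.5]: (21.25+20.70)/2 × 0.5 = 10.4875
  [0.5→1.5]: (20.70+19.63)/2 × 1 = 20.165
  [1.5→2]: (19.63+19.12)/2 × 0.5 = 9.6875
  [2→2.25]: (19.12+18.87)/2 × 0.25 = 4.74875
  Sum = 45.08875 mcg/mL·h

AUC = 45.1 mcg/mL·h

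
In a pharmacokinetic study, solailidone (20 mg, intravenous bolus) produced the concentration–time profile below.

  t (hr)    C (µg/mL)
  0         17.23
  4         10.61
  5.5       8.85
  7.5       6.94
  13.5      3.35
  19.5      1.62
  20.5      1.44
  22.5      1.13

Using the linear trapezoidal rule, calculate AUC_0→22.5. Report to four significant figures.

Trapezoidal AUC_0→22.5:
  [0→4]: (17.23+10.61)/2 × 4 = 55.68
  [4→5.5]: (10.61+8.85)/2 × 1.5 = 14.595
  [5.5→7.5]: (8.85+6.94)/2 × 2 = 15.79
  [7.5→13.5]: (6.94+3.35)/2 × 6 = 30.87
  [13.5→19.5]: (3.35+1.62)/2 × 6 = 14.91
  [19.5→20.5]: (1.62+1.44)/2 × 1 = 1.53
  [20.5→22.5]: (1.44+1.13)/2 × 2 = 2.57
  Sum = 135.945 µg/mL·hr

AUC = 135.9 µg/mL·hr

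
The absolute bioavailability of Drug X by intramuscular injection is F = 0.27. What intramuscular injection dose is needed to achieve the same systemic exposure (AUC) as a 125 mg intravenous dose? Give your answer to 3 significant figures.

D_intramuscular = 463 mg

For equal systemic exposure: F × D_ev = D_iv
D_ev = D_iv / F = 125 / 0.27 = 462.963 mg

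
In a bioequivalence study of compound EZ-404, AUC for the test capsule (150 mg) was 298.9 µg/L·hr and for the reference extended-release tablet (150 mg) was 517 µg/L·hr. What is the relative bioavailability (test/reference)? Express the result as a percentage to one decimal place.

F_rel = (AUC_test/D_test) / (AUC_ref/D_ref)
      = (298.9/150) / (517/150)
      = 1.99267 / 3.44667 = 0.5781 = 57.81%

F_rel = 57.8%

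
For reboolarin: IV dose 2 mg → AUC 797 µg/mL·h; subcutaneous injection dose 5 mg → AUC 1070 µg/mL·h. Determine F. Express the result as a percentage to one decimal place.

F = 53.7%

F = (AUC_ev / D_ev) / (AUC_iv / D_iv)
  = (1070/5) / (797/2)
  = 214 / 398.5 = 0.5370
  = 53.70%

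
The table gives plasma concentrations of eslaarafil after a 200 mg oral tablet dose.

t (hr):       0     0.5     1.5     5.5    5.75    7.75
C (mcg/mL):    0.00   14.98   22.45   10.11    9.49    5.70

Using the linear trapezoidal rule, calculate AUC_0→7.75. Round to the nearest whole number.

AUC = 105 mcg/mL·hr

Trapezoidal AUC_0→7.75:
  [0→0.5]: (0.00+14.98)/2 × 0.5 = 3.745
  [0.5→1.5]: (14.98+22.45)/2 × 1 = 18.715
  [1.5→5.5]: (22.45+10.11)/2 × 4 = 65.12
  [5.5→5.75]: (10.11+9.49)/2 × 0.25 = 2.45
  [5.75→7.75]: (9.49+5.70)/2 × 2 = 15.19
  Sum = 105.22 mcg/mL·hr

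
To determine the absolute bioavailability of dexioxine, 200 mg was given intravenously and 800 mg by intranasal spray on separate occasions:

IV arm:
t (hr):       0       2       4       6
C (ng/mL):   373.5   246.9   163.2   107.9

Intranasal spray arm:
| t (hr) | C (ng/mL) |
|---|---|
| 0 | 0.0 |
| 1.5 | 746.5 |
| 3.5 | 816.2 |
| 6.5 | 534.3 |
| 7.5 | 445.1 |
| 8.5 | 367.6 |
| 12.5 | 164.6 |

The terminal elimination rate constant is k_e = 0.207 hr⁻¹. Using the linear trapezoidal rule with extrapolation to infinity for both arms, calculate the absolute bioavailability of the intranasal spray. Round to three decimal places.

Trapezoidal AUC_0→6 (IV):
  [0→2]: (373.5+246.9)/2 × 2 = 620.4
  [2→4]: (246.9+163.2)/2 × 2 = 410.1
  [4→6]: (163.2+107.9)/2 × 2 = 271.1
  Sum = 1301.6 ng/mL·hr
IV tail: 107.9/0.207 = 521.256; AUC_iv,0→∞ = 1301.6 + 521.256 = 1822.856 ng/mL·hr
Trapezoidal AUC_0→12.5 (intranasal spray):
  [0→1.5]: (0.0+746.5)/2 × 1.5 = 559.875
  [1.5→3.5]: (746.5+816.2)/2 × 2 = 1562.7
  [3.5→6.5]: (816.2+534.3)/2 × 3 = 2025.75
  [6.5→7.5]: (534.3+445.1)/2 × 1 = 489.7
  [7.5→8.5]: (445.1+367.6)/2 × 1 = 406.35
  [8.5→12.5]: (367.6+164.6)/2 × 4 = 1064.4
  Sum = 6108.775 ng/mL·hr
intranasal spray tail: 164.6/0.207 = 795.169; AUC_ev,0→∞ = 6108.775 + 795.169 = 6903.944 ng/mL·hr
F = (AUC_ev/D_ev)/(AUC_iv/D_iv) = (6903.944/800)/(1822.856/200) = 8.62993/9.11428 = 0.9469

F = 0.947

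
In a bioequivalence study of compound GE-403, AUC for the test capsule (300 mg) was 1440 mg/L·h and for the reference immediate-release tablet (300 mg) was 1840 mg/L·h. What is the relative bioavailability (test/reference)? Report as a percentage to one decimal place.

F_rel = (AUC_test/D_test) / (AUC_ref/D_ref)
      = (1440/300) / (1840/300)
      = 4.8 / 6.13333 = 0.7826 = 78.26%

F_rel = 78.3%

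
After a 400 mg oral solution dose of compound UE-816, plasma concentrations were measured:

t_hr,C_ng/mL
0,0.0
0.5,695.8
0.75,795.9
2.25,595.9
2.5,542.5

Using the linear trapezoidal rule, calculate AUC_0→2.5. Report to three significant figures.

Trapezoidal AUC_0→2.5:
  [0→0.5]: (0.0+695.8)/2 × 0.5 = 173.95
  [0.5→0.75]: (695.8+795.9)/2 × 0.25 = 186.4625
  [0.75→2.25]: (795.9+595.9)/2 × 1.5 = 1043.85
  [2.25→2.5]: (595.9+542.5)/2 × 0.25 = 142.3
  Sum = 1546.5625 ng/mL·hr

AUC = 1550 ng/mL·hr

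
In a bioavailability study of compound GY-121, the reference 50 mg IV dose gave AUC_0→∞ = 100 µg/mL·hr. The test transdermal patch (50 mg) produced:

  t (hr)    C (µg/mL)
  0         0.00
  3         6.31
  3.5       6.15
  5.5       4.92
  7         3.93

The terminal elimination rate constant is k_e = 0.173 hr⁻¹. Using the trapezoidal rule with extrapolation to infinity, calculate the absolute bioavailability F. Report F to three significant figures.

F = 0.530

Trapezoidal AUC_0→7 (transdermal patch):
  [0→3]: (0.00+6.31)/2 × 3 = 9.465
  [3→3.5]: (6.31+6.15)/2 × 0.5 = 3.115
  [3.5→5.5]: (6.15+4.92)/2 × 2 = 11.07
  [5.5→7]: (4.92+3.93)/2 × 1.5 = 6.6375
  Sum = 30.2875 µg/mL·hr
Tail: C_last/k_e = 3.93/0.173 = 22.717
AUC_0→∞ (transdermal patch) = 30.2875 + 22.717 = 53.0045 µg/mL·hr
F = (AUC_ev/D_ev)/(AUC_iv/D_iv) = (53.0045/50)/(100/50) = 1.06009/2 = 0.5300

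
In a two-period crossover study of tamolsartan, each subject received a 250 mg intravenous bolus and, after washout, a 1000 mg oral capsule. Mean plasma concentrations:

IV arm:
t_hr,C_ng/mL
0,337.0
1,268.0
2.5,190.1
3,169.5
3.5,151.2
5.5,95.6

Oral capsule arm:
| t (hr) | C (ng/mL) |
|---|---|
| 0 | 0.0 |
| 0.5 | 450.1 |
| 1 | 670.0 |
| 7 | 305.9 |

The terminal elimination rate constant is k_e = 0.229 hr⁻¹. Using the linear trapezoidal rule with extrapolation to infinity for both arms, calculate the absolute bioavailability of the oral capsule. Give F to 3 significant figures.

F = 0.786

Trapezoidal AUC_0→5.5 (IV):
  [0→1]: (337.0+268.0)/2 × 1 = 302.5
  [1→2.5]: (268.0+190.1)/2 × 1.5 = 343.575
  [2.5→3]: (190.1+169.5)/2 × 0.5 = 89.9
  [3→3.5]: (169.5+151.2)/2 × 0.5 = 80.175
  [3.5→5.5]: (151.2+95.6)/2 × 2 = 246.8
  Sum = 1062.95 ng/mL·hr
IV tail: 95.6/0.229 = 417.467; AUC_iv,0→∞ = 1062.95 + 417.467 = 1480.417 ng/mL·hr
Trapezoidal AUC_0→7 (oral capsule):
  [0→0.5]: (0.0+450.1)/2 × 0.5 = 112.525
  [0.5→1]: (450.1+670.0)/2 × 0.5 = 280.025
  [1→7]: (670.0+305.9)/2 × 6 = 2927.7
  Sum = 3320.25 ng/mL·hr
oral capsule tail: 305.9/0.229 = 1335.808; AUC_ev,0→∞ = 3320.25 + 1335.808 = 4656.058 ng/mL·hr
F = (AUC_ev/D_ev)/(AUC_iv/D_iv) = (4656.058/1000)/(1480.417/250) = 4.656058/5.921668 = 0.7863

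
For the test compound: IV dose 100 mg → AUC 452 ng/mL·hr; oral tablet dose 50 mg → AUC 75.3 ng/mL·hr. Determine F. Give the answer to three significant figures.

F = (AUC_ev / D_ev) / (AUC_iv / D_iv)
  = (75.3/50) / (452/100)
  = 1.506 / 4.52 = 0.3332

F = 0.333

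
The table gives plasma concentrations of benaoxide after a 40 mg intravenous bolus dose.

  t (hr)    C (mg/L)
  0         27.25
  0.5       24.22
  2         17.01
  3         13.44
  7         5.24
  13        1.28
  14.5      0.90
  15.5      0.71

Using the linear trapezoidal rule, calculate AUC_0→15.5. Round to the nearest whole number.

Trapezoidal AUC_0→15.5:
  [0→0.5]: (27.25+24.22)/2 × 0.5 = 12.8675
  [0.5→2]: (24.22+17.01)/2 × 1.5 = 30.9225
  [2→3]: (17.01+13.44)/2 × 1 = 15.225
  [3→7]: (13.44+5.24)/2 × 4 = 37.36
  [7→13]: (5.24+1.28)/2 × 6 = 19.56
  [13→14.5]: (1.28+0.90)/2 × 1.5 = 1.635
  [14.5→15.5]: (0.90+0.71)/2 × 1 = 0.805
  Sum = 118.375 mg/L·hr

AUC = 118 mg/L·hr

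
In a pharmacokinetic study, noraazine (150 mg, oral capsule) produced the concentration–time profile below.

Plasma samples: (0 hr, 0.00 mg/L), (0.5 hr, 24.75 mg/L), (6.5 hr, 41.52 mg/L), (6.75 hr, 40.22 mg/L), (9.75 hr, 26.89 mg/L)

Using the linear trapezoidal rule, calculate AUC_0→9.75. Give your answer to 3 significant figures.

AUC = 316 mg/L·hr

Trapezoidal AUC_0→9.75:
  [0→0.5]: (0.00+24.75)/2 × 0.5 = 6.1875
  [0.5→6.5]: (24.75+41.52)/2 × 6 = 198.81
  [6.5→6.75]: (41.52+40.22)/2 × 0.25 = 10.2175
  [6.75→9.75]: (40.22+26.89)/2 × 3 = 100.665
  Sum = 315.88 mg/L·hr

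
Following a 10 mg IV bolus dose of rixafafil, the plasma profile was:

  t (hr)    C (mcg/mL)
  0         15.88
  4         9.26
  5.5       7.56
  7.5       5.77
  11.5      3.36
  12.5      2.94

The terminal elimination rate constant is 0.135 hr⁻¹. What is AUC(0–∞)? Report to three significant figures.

AUC = 119 mcg/mL·hr

Trapezoidal AUC_0→12.5:
  [0→4]: (15.88+9.26)/2 × 4 = 50.28
  [4→5.5]: (9.26+7.56)/2 × 1.5 = 12.615
  [5.5→7.5]: (7.56+5.77)/2 × 2 = 13.33
  [7.5→11.5]: (5.77+3.36)/2 × 4 = 18.26
  [11.5→12.5]: (3.36+2.94)/2 × 1 = 3.15
  Sum = 97.635 mcg/mL·hr
Extrapolated tail: C_last / k_e = 2.94 / 0.135 = 21.778
AUC_0→∞ = 97.635 + 21.778 = 119.413 mcg/mL·hr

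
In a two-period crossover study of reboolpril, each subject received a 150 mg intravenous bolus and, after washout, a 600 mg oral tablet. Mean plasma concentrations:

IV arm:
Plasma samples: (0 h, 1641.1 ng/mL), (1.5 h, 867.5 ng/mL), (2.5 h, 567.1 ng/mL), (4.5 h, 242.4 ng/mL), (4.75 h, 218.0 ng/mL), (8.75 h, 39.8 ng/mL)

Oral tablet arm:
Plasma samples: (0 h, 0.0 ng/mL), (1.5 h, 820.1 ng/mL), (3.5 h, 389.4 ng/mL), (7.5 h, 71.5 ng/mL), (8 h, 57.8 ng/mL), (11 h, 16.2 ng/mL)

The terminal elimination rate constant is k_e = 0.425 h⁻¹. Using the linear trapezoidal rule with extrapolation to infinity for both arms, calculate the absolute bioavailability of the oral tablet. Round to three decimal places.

F = 0.180

Trapezoidal AUC_0→8.75 (IV):
  [0→1.5]: (1641.1+867.5)/2 × 1.5 = 1881.45
  [1.5→2.5]: (867.5+567.1)/2 × 1 = 717.3
  [2.5→4.5]: (567.1+242.4)/2 × 2 = 809.5
  [4.5→4.75]: (242.4+218.0)/2 × 0.25 = 57.55
  [4.75→8.75]: (218.0+39.8)/2 × 4 = 515.6
  Sum = 3981.4 ng/mL·h
IV tail: 39.8/0.425 = 93.647; AUC_iv,0→∞ = 3981.4 + 93.647 = 4075.047 ng/mL·h
Trapezoidal AUC_0→11 (oral tablet):
  [0→1.5]: (0.0+820.1)/2 × 1.5 = 615.075
  [1.5→3.5]: (820.1+389.4)/2 × 2 = 1209.5
  [3.5→7.5]: (389.4+71.5)/2 × 4 = 921.8
  [7.5→8]: (71.5+57.8)/2 × 0.5 = 32.325
  [8→11]: (57.8+16.2)/2 × 3 = 111.0
  Sum = 2889.7 ng/mL·h
oral tablet tail: 16.2/0.425 = 38.118; AUC_ev,0→∞ = 2889.7 + 38.118 = 2927.818 ng/mL·h
F = (AUC_ev/D_ev)/(AUC_iv/D_iv) = (2927.818/600)/(4075.047/150) = 4.8797/27.16698 = 0.1796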